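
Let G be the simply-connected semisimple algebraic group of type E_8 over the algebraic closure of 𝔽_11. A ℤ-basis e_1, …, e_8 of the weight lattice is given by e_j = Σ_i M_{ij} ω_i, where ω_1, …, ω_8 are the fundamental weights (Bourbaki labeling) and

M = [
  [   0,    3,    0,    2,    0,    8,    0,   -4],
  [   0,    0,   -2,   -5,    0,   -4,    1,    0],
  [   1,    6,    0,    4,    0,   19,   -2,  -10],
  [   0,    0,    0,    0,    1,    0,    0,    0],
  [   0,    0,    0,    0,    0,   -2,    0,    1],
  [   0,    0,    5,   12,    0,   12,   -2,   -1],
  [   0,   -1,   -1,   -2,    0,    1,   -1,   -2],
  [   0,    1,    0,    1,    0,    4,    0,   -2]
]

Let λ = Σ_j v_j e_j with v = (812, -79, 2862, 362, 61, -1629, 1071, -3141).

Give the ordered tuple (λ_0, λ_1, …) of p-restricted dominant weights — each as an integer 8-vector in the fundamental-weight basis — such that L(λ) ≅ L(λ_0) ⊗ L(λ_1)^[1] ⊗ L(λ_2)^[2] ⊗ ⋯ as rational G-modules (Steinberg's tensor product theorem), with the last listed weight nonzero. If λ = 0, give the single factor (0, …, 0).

((8, 9, 4, 6, 7, 6, 9, 5), (1, 4, 9, 5, 10, 9, 6, 4))

Change of basis e → ω: c = M·v where v = (812, -79, 2862, 362, 61, -1629, 1071, -3141):
  c_1 = 0*812 + 3*-79 + 0*2862 + 2*362 + 0*61 + 8*-1629 + 0*1071 + -4*-3141 = 19
  c_2 = 0*812 + 0*-79 + -2*2862 + -5*362 + 0*61 + -4*-1629 + 1*1071 + 0*-3141 = 53
  c_3 = 1*812 + 6*-79 + 0*2862 + 4*362 + 0*61 + 19*-1629 + -2*1071 + -10*-3141 = 103
  c_4 = 0*812 + 0*-79 + 0*2862 + 0*362 + 1*61 + 0*-1629 + 0*1071 + 0*-3141 = 61
  c_5 = 0*812 + 0*-79 + 0*2862 + 0*362 + 0*61 + -2*-1629 + 0*1071 + 1*-3141 = 117
  c_6 = 0*812 + 0*-79 + 5*2862 + 12*362 + 0*61 + 12*-1629 + -2*1071 + -1*-3141 = 105
  c_7 = 0*812 + -1*-79 + -1*2862 + -2*362 + 0*61 + 1*-1629 + -1*1071 + -2*-3141 = 75
  c_8 = 0*812 + 1*-79 + 0*2862 + 1*362 + 0*61 + 4*-1629 + 0*1071 + -2*-3141 = 49
Expand coordinatewise in base 11:
  c_1 = 19 = 8·11^0 + 1·11^1
  c_2 = 53 = 9·11^0 + 4·11^1
  c_3 = 103 = 4·11^0 + 9·11^1
  c_4 = 61 = 6·11^0 + 5·11^1
  c_5 = 117 = 7·11^0 + 10·11^1
  c_6 = 105 = 6·11^0 + 9·11^1
  c_7 = 75 = 9·11^0 + 6·11^1
  c_8 = 49 = 5·11^0 + 4·11^1
λ_0 = (8, 9, 4, 6, 7, 6, 9, 5)
λ_1 = (1, 4, 9, 5, 10, 9, 6, 4)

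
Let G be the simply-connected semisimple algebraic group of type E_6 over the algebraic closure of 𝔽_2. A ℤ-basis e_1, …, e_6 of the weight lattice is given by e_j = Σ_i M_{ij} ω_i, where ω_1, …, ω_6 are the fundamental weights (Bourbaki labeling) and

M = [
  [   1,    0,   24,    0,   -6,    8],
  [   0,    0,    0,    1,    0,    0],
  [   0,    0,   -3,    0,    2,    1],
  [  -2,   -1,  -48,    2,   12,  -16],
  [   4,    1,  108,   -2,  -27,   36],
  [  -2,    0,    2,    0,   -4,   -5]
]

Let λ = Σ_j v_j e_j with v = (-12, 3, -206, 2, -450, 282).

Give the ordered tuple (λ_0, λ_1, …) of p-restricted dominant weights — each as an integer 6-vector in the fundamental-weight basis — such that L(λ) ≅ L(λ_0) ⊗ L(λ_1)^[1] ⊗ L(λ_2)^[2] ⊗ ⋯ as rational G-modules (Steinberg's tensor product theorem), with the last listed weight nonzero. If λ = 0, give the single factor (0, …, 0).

((0, 0, 0, 1, 1, 0), (0, 1, 0, 0, 0, 1), (0, 0, 0, 0, 1, 0))

ω-coordinates c = M·v, v = (-12, 3, -206, 2, -450, 282):
  c_1 = (1)·(-12) + 0·3 + (24)·(-206) + 0·2 + (-6)·(-450) + 8·282 = 0
  c_2 = (0)·(-12) + 0·3 + (0)·(-206) + 1·2 + (0)·(-450) + 0·282 = 2
  c_3 = (0)·(-12) + 0·3 + (-3)·(-206) + 0·2 + (2)·(-450) + 1·282 = 0
  c_4 = (-2)·(-12) + (-1)·(3) + (-48)·(-206) + 2·2 + (12)·(-450) + (-16)·(282) = 1
  c_5 = (4)·(-12) + 1·3 + (108)·(-206) + (-2)·(2) + (-27)·(-450) + 36·282 = 5
  c_6 = (-2)·(-12) + 0·3 + (2)·(-206) + 0·2 + (-4)·(-450) + (-5)·(282) = 2
Base-2 expansion of each c_i:
  c_1 = 0
  c_2 = 2 = 0·2^0 + 1·2^1
  c_3 = 0
  c_4 = 1 = 1·2^0
  c_5 = 5 = 1·2^0 + 0·2^1 + 1·2^2
  c_6 = 2 = 0·2^0 + 1·2^1
Factor λ_0 = (0, 0, 0, 1, 1, 0)
Factor λ_1 = (0, 1, 0, 0, 0, 1)
Factor λ_2 = (0, 0, 0, 0, 1, 0)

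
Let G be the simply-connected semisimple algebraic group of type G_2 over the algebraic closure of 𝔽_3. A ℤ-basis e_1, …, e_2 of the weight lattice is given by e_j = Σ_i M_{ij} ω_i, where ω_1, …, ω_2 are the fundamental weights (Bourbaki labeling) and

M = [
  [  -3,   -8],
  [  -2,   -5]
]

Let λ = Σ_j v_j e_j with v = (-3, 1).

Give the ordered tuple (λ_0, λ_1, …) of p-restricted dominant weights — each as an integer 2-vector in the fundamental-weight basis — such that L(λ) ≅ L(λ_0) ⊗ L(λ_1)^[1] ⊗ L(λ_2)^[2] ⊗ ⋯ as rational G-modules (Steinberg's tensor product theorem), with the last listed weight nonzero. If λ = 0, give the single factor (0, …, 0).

((1, 1),)

Converting to the ω-basis (c_i = row i of M dotted with v = (-3, 1)):
  c_1 = (-3)·(-3) + (-8)·(1) = 1
  c_2 = (-2)·(-3) + (-5)·(1) = 1
p = 3; digits c_i = Σ_j d_{ij}·3^j, 0 ≤ d_{ij} < 3:
  c_1 = 1 = 1·3^0
  c_2 = 1 = 1·3^0
λ_0 = (1, 1)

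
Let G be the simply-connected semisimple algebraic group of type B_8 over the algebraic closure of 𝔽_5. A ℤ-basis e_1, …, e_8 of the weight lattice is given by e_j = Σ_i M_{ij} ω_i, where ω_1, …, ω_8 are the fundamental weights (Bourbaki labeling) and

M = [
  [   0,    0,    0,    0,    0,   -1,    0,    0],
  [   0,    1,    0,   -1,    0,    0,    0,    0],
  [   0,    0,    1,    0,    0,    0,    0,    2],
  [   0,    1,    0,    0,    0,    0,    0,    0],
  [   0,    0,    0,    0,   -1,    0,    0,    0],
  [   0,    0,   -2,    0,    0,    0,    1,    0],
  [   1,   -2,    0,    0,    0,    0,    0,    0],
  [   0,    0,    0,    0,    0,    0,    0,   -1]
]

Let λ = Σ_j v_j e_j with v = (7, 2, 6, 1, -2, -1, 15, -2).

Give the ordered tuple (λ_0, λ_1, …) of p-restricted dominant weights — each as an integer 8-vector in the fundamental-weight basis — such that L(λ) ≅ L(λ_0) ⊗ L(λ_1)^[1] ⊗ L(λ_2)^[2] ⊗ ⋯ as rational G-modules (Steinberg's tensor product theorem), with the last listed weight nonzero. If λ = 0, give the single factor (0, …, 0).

((1, 1, 2, 2, 2, 3, 3, 2),)

ω-coordinates c = M·v, v = (7, 2, 6, 1, -2, -1, 15, -2):
  c_1 = 0*7 + 0*2 + 0*6 + 0*1 + 0*-2 + -1*-1 + 0*15 + 0*-2 = 1
  c_2 = 0*7 + 1*2 + 0*6 + -1*1 + 0*-2 + 0*-1 + 0*15 + 0*-2 = 1
  c_3 = 0*7 + 0*2 + 1*6 + 0*1 + 0*-2 + 0*-1 + 0*15 + 2*-2 = 2
  c_4 = 0*7 + 1*2 + 0*6 + 0*1 + 0*-2 + 0*-1 + 0*15 + 0*-2 = 2
  c_5 = 0*7 + 0*2 + 0*6 + 0*1 + -1*-2 + 0*-1 + 0*15 + 0*-2 = 2
  c_6 = 0*7 + 0*2 + -2*6 + 0*1 + 0*-2 + 0*-1 + 1*15 + 0*-2 = 3
  c_7 = 1*7 + -2*2 + 0*6 + 0*1 + 0*-2 + 0*-1 + 0*15 + 0*-2 = 3
  c_8 = 0*7 + 0*2 + 0*6 + 0*1 + 0*-2 + 0*-1 + 0*15 + -1*-2 = 2
Writing each c_i in base p = 5:
  c_1 = 1 = 1·5^0
  c_2 = 1 = 1·5^0
  c_3 = 2 = 2·5^0
  c_4 = 2 = 2·5^0
  c_5 = 2 = 2·5^0
  c_6 = 3 = 3·5^0
  c_7 = 3 = 3·5^0
  c_8 = 2 = 2·5^0
Factor λ_0 = (1, 1, 2, 2, 2, 3, 3, 2)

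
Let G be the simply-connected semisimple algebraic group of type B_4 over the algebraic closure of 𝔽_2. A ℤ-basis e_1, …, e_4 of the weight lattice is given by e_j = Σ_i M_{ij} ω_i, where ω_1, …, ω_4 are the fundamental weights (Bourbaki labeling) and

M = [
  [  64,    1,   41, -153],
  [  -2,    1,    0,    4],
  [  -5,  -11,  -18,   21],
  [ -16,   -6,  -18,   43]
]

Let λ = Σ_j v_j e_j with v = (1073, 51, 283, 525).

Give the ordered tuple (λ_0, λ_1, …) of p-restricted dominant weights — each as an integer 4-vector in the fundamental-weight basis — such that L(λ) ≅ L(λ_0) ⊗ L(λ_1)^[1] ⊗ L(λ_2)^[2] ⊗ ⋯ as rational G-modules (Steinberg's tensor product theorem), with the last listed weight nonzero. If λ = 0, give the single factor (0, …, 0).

((1, 1, 1, 1), (0, 0, 0, 1), (0, 1, 1, 1))

ω-coordinates c = M·v, v = (1073, 51, 283, 525):
  c_1 = 64·1073 + 1·51 + 41·283 + (-153)·(525) = 1
  c_2 = (-2)·(1073) + 1·51 + 0·283 + 4·525 = 5
  c_3 = (-5)·(1073) + (-11)·(51) + (-18)·(283) + 21·525 = 5
  c_4 = (-16)·(1073) + (-6)·(51) + (-18)·(283) + 43·525 = 7
Base-2 expansion of each c_i:
  c_1 = 1 = 1·2^0
  c_2 = 5 = 1·2^0 + 0·2^1 + 1·2^2
  c_3 = 5 = 1·2^0 + 0·2^1 + 1·2^2
  c_4 = 7 = 1·2^0 + 1·2^1 + 1·2^2
p-restricted factor λ_0 = (1, 1, 1, 1)
p-restricted factor λ_1 = (0, 0, 0, 1)
p-restricted factor λ_2 = (0, 1, 1, 1)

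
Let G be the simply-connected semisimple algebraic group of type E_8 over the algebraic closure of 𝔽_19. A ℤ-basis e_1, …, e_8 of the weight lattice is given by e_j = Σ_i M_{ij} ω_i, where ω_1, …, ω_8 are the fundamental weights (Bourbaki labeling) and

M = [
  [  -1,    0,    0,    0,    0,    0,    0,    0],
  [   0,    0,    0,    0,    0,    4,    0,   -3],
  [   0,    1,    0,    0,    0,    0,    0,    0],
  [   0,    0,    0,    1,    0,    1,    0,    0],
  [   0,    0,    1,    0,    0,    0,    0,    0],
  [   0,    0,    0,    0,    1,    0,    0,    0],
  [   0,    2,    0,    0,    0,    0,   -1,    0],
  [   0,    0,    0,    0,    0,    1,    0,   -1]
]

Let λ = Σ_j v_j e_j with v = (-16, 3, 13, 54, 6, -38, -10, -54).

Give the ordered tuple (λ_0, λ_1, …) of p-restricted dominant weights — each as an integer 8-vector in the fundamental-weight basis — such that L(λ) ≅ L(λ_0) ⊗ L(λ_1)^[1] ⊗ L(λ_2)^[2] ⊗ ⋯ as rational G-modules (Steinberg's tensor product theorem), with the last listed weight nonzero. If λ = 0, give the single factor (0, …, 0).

((16, 10, 3, 16, 13, 6, 16, 16),)

Change of basis e → ω: c = M·v where v = (-16, 3, 13, 54, 6, -38, -10, -54):
  c_1 = (-1)·(-16) + 0·3 + 0·13 + 0·54 + 0·6 + (0)·(-38) + (0)·(-10) + (0)·(-54) = 16
  c_2 = (0)·(-16) + 0·3 + 0·13 + 0·54 + 0·6 + (4)·(-38) + (0)·(-10) + (-3)·(-54) = 10
  c_3 = (0)·(-16) + 1·3 + 0·13 + 0·54 + 0·6 + (0)·(-38) + (0)·(-10) + (0)·(-54) = 3
  c_4 = (0)·(-16) + 0·3 + 0·13 + 1·54 + 0·6 + (1)·(-38) + (0)·(-10) + (0)·(-54) = 16
  c_5 = (0)·(-16) + 0·3 + 1·13 + 0·54 + 0·6 + (0)·(-38) + (0)·(-10) + (0)·(-54) = 13
  c_6 = (0)·(-16) + 0·3 + 0·13 + 0·54 + 1·6 + (0)·(-38) + (0)·(-10) + (0)·(-54) = 6
  c_7 = (0)·(-16) + 2·3 + 0·13 + 0·54 + 0·6 + (0)·(-38) + (-1)·(-10) + (0)·(-54) = 16
  c_8 = (0)·(-16) + 0·3 + 0·13 + 0·54 + 0·6 + (1)·(-38) + (0)·(-10) + (-1)·(-54) = 16
p = 19; digits c_i = Σ_j d_{ij}·19^j, 0 ≤ d_{ij} < 19:
  c_1 = 16 = 16·19^0
  c_2 = 10 = 10·19^0
  c_3 = 3 = 3·19^0
  c_4 = 16 = 16·19^0
  c_5 = 13 = 13·19^0
  c_6 = 6 = 6·19^0
  c_7 = 16 = 16·19^0
  c_8 = 16 = 16·19^0
Factor λ_0 = (16, 10, 3, 16, 13, 6, 16, 16)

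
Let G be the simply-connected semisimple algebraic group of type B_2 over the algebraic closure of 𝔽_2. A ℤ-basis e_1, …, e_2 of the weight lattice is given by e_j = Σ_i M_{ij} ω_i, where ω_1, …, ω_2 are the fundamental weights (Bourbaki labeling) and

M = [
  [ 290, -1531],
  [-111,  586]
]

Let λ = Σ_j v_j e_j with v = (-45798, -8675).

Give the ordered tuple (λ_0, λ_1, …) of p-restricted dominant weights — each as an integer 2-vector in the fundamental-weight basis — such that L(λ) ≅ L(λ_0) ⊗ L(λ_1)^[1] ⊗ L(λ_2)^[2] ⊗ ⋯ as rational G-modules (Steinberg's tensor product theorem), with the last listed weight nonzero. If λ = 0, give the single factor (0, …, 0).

((1, 0), (0, 0), (1, 1), (0, 1), (0, 1))

Compute c_i = Σ_j M_{ij} v_j with v = (-45798, -8675):
  c_1 = 290*-45798 + -1531*-8675 = 5
  c_2 = -111*-45798 + 586*-8675 = 28
Base-2 expansion of each c_i:
  c_1 = 5 = 1·2^0 + 0·2^1 + 1·2^2
  c_2 = 28 = 0·2^0 + 0·2^1 + 1·2^2 + 1·2^3 + 1·2^4
p-restricted factor λ_0 = (1, 0)
p-restricted factor λ_1 = (0, 0)
p-restricted factor λ_2 = (1, 1)
p-restricted factor λ_3 = (0, 1)
p-restricted factor λ_4 = (0, 1)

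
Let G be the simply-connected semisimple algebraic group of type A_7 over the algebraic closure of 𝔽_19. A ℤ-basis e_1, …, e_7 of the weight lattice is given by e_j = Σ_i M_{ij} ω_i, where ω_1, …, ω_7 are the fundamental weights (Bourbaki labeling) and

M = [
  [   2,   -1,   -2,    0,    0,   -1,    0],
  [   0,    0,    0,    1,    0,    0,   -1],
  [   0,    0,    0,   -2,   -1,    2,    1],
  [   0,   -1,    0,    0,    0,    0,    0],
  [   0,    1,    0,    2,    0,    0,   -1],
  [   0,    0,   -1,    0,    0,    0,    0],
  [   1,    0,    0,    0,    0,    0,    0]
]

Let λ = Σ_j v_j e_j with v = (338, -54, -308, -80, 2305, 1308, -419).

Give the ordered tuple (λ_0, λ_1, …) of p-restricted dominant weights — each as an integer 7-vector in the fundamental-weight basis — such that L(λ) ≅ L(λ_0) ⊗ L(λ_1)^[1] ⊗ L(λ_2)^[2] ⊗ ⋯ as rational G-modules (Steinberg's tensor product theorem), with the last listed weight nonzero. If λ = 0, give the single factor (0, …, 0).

((0, 16, 14, 16, 15, 4, 15), (2, 17, 2, 2, 10, 16, 17))

Change of basis e → ω: c = M·v where v = (338, -54, -308, -80, 2305, 1308, -419):
  c_1 = 2*338 + -1*-54 + -2*-308 + 0*-80 + 0*2305 + -1*1308 + 0*-419 = 38
  c_2 = 0*338 + 0*-54 + 0*-308 + 1*-80 + 0*2305 + 0*1308 + -1*-419 = 339
  c_3 = 0*338 + 0*-54 + 0*-308 + -2*-80 + -1*2305 + 2*1308 + 1*-419 = 52
  c_4 = 0*338 + -1*-54 + 0*-308 + 0*-80 + 0*2305 + 0*1308 + 0*-419 = 54
  c_5 = 0*338 + 1*-54 + 0*-308 + 2*-80 + 0*2305 + 0*1308 + -1*-419 = 205
  c_6 = 0*338 + 0*-54 + -1*-308 + 0*-80 + 0*2305 + 0*1308 + 0*-419 = 308
  c_7 = 1*338 + 0*-54 + 0*-308 + 0*-80 + 0*2305 + 0*1308 + 0*-419 = 338
Writing each c_i in base p = 19:
  c_1 = 38 = 0·19^0 + 2·19^1
  c_2 = 339 = 16·19^0 + 17·19^1
  c_3 = 52 = 14·19^0 + 2·19^1
  c_4 = 54 = 16·19^0 + 2·19^1
  c_5 = 205 = 15·19^0 + 10·19^1
  c_6 = 308 = 4·19^0 + 16·19^1
  c_7 = 338 = 15·19^0 + 17·19^1
p-restricted factor λ_0 = (0, 16, 14, 16, 15, 4, 15)
p-restricted factor λ_1 = (2, 17, 2, 2, 10, 16, 17)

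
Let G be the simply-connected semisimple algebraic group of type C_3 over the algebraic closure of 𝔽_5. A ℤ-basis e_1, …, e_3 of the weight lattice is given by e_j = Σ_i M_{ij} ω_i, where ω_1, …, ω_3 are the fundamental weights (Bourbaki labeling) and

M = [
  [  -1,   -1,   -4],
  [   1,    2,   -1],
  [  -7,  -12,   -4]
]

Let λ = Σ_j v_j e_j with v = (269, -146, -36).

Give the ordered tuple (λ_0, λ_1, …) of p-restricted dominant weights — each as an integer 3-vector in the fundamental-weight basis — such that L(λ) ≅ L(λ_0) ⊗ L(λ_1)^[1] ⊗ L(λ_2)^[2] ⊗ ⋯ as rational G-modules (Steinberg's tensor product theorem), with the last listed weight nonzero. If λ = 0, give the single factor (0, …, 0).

((1, 3, 3), (4, 2, 2))

Converting to the ω-basis (c_i = row i of M dotted with v = (269, -146, -36)):
  c_1 = (-1)·(269) + (-1)·(-146) + (-4)·(-36) = 21
  c_2 = (1)·(269) + (2)·(-146) + (-1)·(-36) = 13
  c_3 = (-7)·(269) + (-12)·(-146) + (-4)·(-36) = 13
Writing each c_i in base p = 5:
  c_1 = 21 = 1·5^0 + 4·5^1
  c_2 = 13 = 3·5^0 + 2·5^1
  c_3 = 13 = 3·5^0 + 2·5^1
Factor λ_0 = (1, 3, 3)
Factor λ_1 = (4, 2, 2)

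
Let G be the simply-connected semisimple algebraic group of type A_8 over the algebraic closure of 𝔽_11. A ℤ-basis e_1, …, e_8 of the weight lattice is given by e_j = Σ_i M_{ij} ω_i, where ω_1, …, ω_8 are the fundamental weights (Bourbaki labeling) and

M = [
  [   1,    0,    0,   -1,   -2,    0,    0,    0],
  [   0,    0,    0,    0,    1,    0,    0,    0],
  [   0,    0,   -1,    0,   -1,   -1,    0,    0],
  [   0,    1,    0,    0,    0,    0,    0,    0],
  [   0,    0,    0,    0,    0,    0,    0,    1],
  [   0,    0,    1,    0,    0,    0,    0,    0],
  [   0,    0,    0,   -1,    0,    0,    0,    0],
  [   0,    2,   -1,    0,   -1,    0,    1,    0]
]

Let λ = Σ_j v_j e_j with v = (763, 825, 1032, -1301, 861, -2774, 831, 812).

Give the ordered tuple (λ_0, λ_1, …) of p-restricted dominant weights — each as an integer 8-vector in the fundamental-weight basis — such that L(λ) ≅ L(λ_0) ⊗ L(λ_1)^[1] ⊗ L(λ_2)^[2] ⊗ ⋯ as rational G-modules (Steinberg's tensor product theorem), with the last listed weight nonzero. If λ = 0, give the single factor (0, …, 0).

Converting to the ω-basis (c_i = row i of M dotted with v = (763, 825, 1032, -1301, 861, -2774, 831, 812)):
  c_1 = (1)·(763) + (0)·(825) + (0)·(1032) + (-1)·(-1301) + (-2)·(861) + (0)·(-2774) + (0)·(831) + (0)·(812) = 342
  c_2 = (0)·(763) + (0)·(825) + (0)·(1032) + (0)·(-1301) + (1)·(861) + (0)·(-2774) + (0)·(831) + (0)·(812) = 861
  c_3 = (0)·(763) + (0)·(825) + (-1)·(1032) + (0)·(-1301) + (-1)·(861) + (-1)·(-2774) + (0)·(831) + (0)·(812) = 881
  c_4 = (0)·(763) + (1)·(825) + (0)·(1032) + (0)·(-1301) + (0)·(861) + (0)·(-2774) + (0)·(831) + (0)·(812) = 825
  c_5 = (0)·(763) + (0)·(825) + (0)·(1032) + (0)·(-1301) + (0)·(861) + (0)·(-2774) + (0)·(831) + (1)·(812) = 812
  c_6 = (0)·(763) + (0)·(825) + (1)·(1032) + (0)·(-1301) + (0)·(861) + (0)·(-2774) + (0)·(831) + (0)·(812) = 1032
  c_7 = (0)·(763) + (0)·(825) + (0)·(1032) + (-1)·(-1301) + (0)·(861) + (0)·(-2774) + (0)·(831) + (0)·(812) = 1301
  c_8 = (0)·(763) + (2)·(825) + (-1)·(1032) + (0)·(-1301) + (-1)·(861) + (0)·(-2774) + (1)·(831) + (0)·(812) = 588
Writing each c_i in base p = 11:
  c_1 = 342 = 1·11^0 + 9·11^1 + 2·11^2
  c_2 = 861 = 3·11^0 + 1·11^1 + 7·11^2
  c_3 = 881 = 1·11^0 + 3·11^1 + 7·11^2
  c_4 = 825 = 0·11^0 + 9·11^1 + 6·11^2
  c_5 = 812 = 9·11^0 + 7·11^1 + 6·11^2
  c_6 = 1032 = 9·11^0 + 5·11^1 + 8·11^2
  c_7 = 1301 = 3·11^0 + 8·11^1 + 10·11^2
  c_8 = 588 = 5·11^0 + 9·11^1 + 4·11^2
λ_0 = (1, 3, 1, 0, 9, 9, 3, 5)
λ_1 = (9, 1, 3, 9, 7, 5, 8, 9)
λ_2 = (2, 7, 7, 6, 6, 8, 10, 4)

((1, 3, 1, 0, 9, 9, 3, 5), (9, 1, 3, 9, 7, 5, 8, 9), (2, 7, 7, 6, 6, 8, 10, 4))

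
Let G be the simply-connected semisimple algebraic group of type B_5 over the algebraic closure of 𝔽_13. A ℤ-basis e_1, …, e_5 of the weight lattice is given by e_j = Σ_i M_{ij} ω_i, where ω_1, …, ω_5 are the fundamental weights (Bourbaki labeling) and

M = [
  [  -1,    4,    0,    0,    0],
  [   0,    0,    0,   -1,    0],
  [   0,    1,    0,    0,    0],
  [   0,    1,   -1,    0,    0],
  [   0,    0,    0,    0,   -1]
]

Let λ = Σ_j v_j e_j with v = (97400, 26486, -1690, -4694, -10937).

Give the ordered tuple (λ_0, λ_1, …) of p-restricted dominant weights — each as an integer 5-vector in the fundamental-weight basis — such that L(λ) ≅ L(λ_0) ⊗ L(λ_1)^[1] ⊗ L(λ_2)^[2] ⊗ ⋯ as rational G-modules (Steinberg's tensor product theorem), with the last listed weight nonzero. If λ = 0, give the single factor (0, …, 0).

((3, 1, 5, 5, 4), (7, 10, 9, 9, 9), (11, 1, 0, 10, 12), (3, 2, 12, 12, 4))

Compute c_i = Σ_j M_{ij} v_j with v = (97400, 26486, -1690, -4694, -10937):
  c_1 = (-1)·(97400) + 4·26486 + (0)·(-1690) + (0)·(-4694) + (0)·(-10937) = 8544
  c_2 = 0·97400 + 0·26486 + (0)·(-1690) + (-1)·(-4694) + (0)·(-10937) = 4694
  c_3 = 0·97400 + 1·26486 + (0)·(-1690) + (0)·(-4694) + (0)·(-10937) = 26486
  c_4 = 0·97400 + 1·26486 + (-1)·(-1690) + (0)·(-4694) + (0)·(-10937) = 28176
  c_5 = 0·97400 + 0·26486 + (0)·(-1690) + (0)·(-4694) + (-1)·(-10937) = 10937
Writing each c_i in base p = 13:
  c_1 = 8544 = 3·13^0 + 7·13^1 + 11·13^2 + 3·13^3
  c_2 = 4694 = 1·13^0 + 10·13^1 + 1·13^2 + 2·13^3
  c_3 = 26486 = 5·13^0 + 9·13^1 + 0·13^2 + 12·13^3
  c_4 = 28176 = 5·13^0 + 9·13^1 + 10·13^2 + 12·13^3
  c_5 = 10937 = 4·13^0 + 9·13^1 + 12·13^2 + 4·13^3
p-restricted factor λ_0 = (3, 1, 5, 5, 4)
p-restricted factor λ_1 = (7, 10, 9, 9, 9)
p-restricted factor λ_2 = (11, 1, 0, 10, 12)
p-restricted factor λ_3 = (3, 2, 12, 12, 4)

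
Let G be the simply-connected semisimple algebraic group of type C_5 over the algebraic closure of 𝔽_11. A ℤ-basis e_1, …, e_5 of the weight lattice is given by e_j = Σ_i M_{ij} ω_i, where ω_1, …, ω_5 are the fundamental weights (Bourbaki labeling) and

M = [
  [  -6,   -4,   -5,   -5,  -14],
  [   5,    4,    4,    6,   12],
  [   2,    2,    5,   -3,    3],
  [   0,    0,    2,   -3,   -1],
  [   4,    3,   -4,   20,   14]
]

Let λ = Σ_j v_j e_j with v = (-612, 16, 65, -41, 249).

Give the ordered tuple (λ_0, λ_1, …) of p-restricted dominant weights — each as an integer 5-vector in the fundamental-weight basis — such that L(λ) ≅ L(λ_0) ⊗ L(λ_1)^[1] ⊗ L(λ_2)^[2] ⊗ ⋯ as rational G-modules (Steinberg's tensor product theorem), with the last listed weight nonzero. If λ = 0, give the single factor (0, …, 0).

((2, 6, 3, 4, 6),)

Converting to the ω-basis (c_i = row i of M dotted with v = (-612, 16, 65, -41, 249)):
  c_1 = (-6)·(-612) + (-4)·(16) + (-5)·(65) + (-5)·(-41) + (-14)·(249) = 2
  c_2 = (5)·(-612) + (4)·(16) + (4)·(65) + (6)·(-41) + (12)·(249) = 6
  c_3 = (2)·(-612) + (2)·(16) + (5)·(65) + (-3)·(-41) + (3)·(249) = 3
  c_4 = (0)·(-612) + (0)·(16) + (2)·(65) + (-3)·(-41) + (-1)·(249) = 4
  c_5 = (4)·(-612) + (3)·(16) + (-4)·(65) + (20)·(-41) + (14)·(249) = 6
Base-11 expansion of each c_i:
  c_1 = 2 = 2·11^0
  c_2 = 6 = 6·11^0
  c_3 = 3 = 3·11^0
  c_4 = 4 = 4·11^0
  c_5 = 6 = 6·11^0
Factor λ_0 = (2, 6, 3, 4, 6)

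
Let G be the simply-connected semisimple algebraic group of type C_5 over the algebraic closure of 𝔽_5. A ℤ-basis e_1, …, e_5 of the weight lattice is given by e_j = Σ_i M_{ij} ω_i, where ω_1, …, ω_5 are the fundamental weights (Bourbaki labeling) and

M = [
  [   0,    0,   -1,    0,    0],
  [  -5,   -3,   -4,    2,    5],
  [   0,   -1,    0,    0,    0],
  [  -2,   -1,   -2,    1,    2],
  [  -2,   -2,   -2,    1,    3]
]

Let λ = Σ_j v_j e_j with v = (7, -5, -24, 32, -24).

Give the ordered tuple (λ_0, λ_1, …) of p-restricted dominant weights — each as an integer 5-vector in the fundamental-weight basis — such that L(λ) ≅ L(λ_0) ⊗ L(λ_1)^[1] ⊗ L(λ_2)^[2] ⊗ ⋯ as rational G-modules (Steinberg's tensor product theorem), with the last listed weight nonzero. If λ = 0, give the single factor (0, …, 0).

((4, 0, 0, 3, 4), (4, 4, 1, 4, 0))

Converting to the ω-basis (c_i = row i of M dotted with v = (7, -5, -24, 32, -24)):
  c_1 = (0)·(7) + (0)·(-5) + (-1)·(-24) + (0)·(32) + (0)·(-24) = 24
  c_2 = (-5)·(7) + (-3)·(-5) + (-4)·(-24) + (2)·(32) + (5)·(-24) = 20
  c_3 = (0)·(7) + (-1)·(-5) + (0)·(-24) + (0)·(32) + (0)·(-24) = 5
  c_4 = (-2)·(7) + (-1)·(-5) + (-2)·(-24) + (1)·(32) + (2)·(-24) = 23
  c_5 = (-2)·(7) + (-2)·(-5) + (-2)·(-24) + (1)·(32) + (3)·(-24) = 4
Expand coordinatewise in base 5:
  c_1 = 24 = 4·5^0 + 4·5^1
  c_2 = 20 = 0·5^0 + 4·5^1
  c_3 = 5 = 0·5^0 + 1·5^1
  c_4 = 23 = 3·5^0 + 4·5^1
  c_5 = 4 = 4·5^0
p-restricted factor λ_0 = (4, 0, 0, 3, 4)
p-restricted factor λ_1 = (4, 4, 1, 4, 0)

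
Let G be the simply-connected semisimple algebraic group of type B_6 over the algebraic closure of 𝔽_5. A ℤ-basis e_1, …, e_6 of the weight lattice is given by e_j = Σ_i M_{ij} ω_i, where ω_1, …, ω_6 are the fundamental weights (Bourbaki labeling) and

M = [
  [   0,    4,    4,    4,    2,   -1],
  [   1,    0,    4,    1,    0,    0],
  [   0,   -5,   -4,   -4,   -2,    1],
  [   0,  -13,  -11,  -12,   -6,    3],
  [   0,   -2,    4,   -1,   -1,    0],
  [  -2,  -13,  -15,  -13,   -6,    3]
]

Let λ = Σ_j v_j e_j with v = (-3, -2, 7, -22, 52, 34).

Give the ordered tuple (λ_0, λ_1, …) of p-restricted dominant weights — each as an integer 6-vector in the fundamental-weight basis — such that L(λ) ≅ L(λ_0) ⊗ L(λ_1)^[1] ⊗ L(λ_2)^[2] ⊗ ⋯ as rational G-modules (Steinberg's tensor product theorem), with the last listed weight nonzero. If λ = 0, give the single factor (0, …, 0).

((2, 3, 0, 3, 2, 3),)

Converting to the ω-basis (c_i = row i of M dotted with v = (-3, -2, 7, -22, 52, 34)):
  c_1 = (0)·(-3) + (4)·(-2) + (4)·(7) + (4)·(-22) + (2)·(52) + (-1)·(34) = 2
  c_2 = (1)·(-3) + (0)·(-2) + (4)·(7) + (1)·(-22) + (0)·(52) + (0)·(34) = 3
  c_3 = (0)·(-3) + (-5)·(-2) + (-4)·(7) + (-4)·(-22) + (-2)·(52) + (1)·(34) = 0
  c_4 = (0)·(-3) + (-13)·(-2) + (-11)·(7) + (-12)·(-22) + (-6)·(52) + (3)·(34) = 3
  c_5 = (0)·(-3) + (-2)·(-2) + (4)·(7) + (-1)·(-22) + (-1)·(52) + (0)·(34) = 2
  c_6 = (-2)·(-3) + (-13)·(-2) + (-15)·(7) + (-13)·(-22) + (-6)·(52) + (3)·(34) = 3
p = 5; digits c_i = Σ_j d_{ij}·5^j, 0 ≤ d_{ij} < 5:
  c_1 = 2 = 2·5^0
  c_2 = 3 = 3·5^0
  c_3 = 0
  c_4 = 3 = 3·5^0
  c_5 = 2 = 2·5^0
  c_6 = 3 = 3·5^0
p-restricted factor λ_0 = (2, 3, 0, 3, 2, 3)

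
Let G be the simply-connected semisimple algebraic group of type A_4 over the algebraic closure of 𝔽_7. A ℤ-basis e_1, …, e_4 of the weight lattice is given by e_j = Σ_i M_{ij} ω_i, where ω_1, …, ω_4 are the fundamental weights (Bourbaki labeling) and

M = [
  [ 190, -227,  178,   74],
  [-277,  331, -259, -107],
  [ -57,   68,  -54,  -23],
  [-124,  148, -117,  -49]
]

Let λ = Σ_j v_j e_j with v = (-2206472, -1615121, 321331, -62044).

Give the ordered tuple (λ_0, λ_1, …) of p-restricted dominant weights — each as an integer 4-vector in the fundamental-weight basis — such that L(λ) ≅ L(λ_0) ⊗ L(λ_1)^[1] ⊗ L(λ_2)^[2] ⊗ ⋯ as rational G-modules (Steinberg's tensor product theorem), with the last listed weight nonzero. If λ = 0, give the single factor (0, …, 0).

((0, 6, 1, 5), (3, 0, 5, 4), (4, 6, 0, 2), (3, 4, 4, 5), (3, 0, 6, 3))

ω-coordinates c = M·v, v = (-2206472, -1615121, 321331, -62044):
  c_1 = 190*-2206472 + -227*-1615121 + 178*321331 + 74*-62044 = 8449
  c_2 = -277*-2206472 + 331*-1615121 + -259*321331 + -107*-62044 = 1672
  c_3 = -57*-2206472 + 68*-1615121 + -54*321331 + -23*-62044 = 15814
  c_4 = -124*-2206472 + 148*-1615121 + -117*321331 + -49*-62044 = 9049
Writing each c_i in base p = 7:
  c_1 = 8449 = 0·7^0 + 3·7^1 + 4·7^2 + 3·7^3 + 3·7^4
  c_2 = 1672 = 6·7^0 + 0·7^1 + 6·7^2 + 4·7^3
  c_3 = 15814 = 1·7^0 + 5·7^1 + 0·7^2 + 4·7^3 + 6·7^4
  c_4 = 9049 = 5·7^0 + 4·7^1 + 2·7^2 + 5·7^3 + 3·7^4
p-restricted factor λ_0 = (0, 6, 1, 5)
p-restricted factor λ_1 = (3, 0, 5, 4)
p-restricted factor λ_2 = (4, 6, 0, 2)
p-restricted factor λ_3 = (3, 4, 4, 5)
p-restricted factor λ_4 = (3, 0, 6, 3)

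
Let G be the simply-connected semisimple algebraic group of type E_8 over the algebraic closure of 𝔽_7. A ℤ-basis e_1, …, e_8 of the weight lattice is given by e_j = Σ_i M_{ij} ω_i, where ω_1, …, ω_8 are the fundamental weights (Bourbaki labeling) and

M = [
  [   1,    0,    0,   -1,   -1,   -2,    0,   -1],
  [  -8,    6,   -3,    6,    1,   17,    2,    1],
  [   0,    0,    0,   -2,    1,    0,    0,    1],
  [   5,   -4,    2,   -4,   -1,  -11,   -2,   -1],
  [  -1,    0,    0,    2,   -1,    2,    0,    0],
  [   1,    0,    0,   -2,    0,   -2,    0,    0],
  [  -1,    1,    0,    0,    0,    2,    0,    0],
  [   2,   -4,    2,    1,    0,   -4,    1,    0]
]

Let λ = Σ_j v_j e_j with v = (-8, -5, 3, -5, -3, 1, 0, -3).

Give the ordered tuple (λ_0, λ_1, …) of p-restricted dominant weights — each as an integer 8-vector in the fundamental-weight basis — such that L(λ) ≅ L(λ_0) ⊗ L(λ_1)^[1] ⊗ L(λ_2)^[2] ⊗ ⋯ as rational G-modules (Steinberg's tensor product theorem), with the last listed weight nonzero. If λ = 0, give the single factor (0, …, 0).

((1, 6, 4, 1, 3, 0, 5, 1),)

Compute c_i = Σ_j M_{ij} v_j with v = (-8, -5, 3, -5, -3, 1, 0, -3):
  c_1 = 1*-8 + 0*-5 + 0*3 + -1*-5 + -1*-3 + -2*1 + 0*0 + -1*-3 = 1
  c_2 = -8*-8 + 6*-5 + -3*3 + 6*-5 + 1*-3 + 17*1 + 2*0 + 1*-3 = 6
  c_3 = 0*-8 + 0*-5 + 0*3 + -2*-5 + 1*-3 + 0*1 + 0*0 + 1*-3 = 4
  c_4 = 5*-8 + -4*-5 + 2*3 + -4*-5 + -1*-3 + -11*1 + -2*0 + -1*-3 = 1
  c_5 = -1*-8 + 0*-5 + 0*3 + 2*-5 + -1*-3 + 2*1 + 0*0 + 0*-3 = 3
  c_6 = 1*-8 + 0*-5 + 0*3 + -2*-5 + 0*-3 + -2*1 + 0*0 + 0*-3 = 0
  c_7 = -1*-8 + 1*-5 + 0*3 + 0*-5 + 0*-3 + 2*1 + 0*0 + 0*-3 = 5
  c_8 = 2*-8 + -4*-5 + 2*3 + 1*-5 + 0*-3 + -4*1 + 1*0 + 0*-3 = 1
Writing each c_i in base p = 7:
  c_1 = 1 = 1·7^0
  c_2 = 6 = 6·7^0
  c_3 = 4 = 4·7^0
  c_4 = 1 = 1·7^0
  c_5 = 3 = 3·7^0
  c_6 = 0
  c_7 = 5 = 5·7^0
  c_8 = 1 = 1·7^0
p-restricted factor λ_0 = (1, 6, 4, 1, 3, 0, 5, 1)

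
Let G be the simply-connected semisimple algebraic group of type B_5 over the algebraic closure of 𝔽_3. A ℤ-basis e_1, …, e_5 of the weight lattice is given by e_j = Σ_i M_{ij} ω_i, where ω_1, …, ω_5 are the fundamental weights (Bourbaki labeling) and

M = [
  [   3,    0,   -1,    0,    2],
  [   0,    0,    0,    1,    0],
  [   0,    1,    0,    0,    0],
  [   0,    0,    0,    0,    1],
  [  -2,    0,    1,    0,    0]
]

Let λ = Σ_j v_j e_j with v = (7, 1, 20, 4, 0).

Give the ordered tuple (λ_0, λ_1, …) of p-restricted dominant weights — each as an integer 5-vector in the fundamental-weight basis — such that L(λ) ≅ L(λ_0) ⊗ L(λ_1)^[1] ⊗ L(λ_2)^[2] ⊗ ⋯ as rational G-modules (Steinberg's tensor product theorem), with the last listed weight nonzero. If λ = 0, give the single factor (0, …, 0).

In the fundamental-weight basis, λ has coordinates c = M·v (v = (7, 1, 20, 4, 0)):
  c_1 = 3*7 + 0*1 + -1*20 + 0*4 + 2*0 = 1
  c_2 = 0*7 + 0*1 + 0*20 + 1*4 + 0*0 = 4
  c_3 = 0*7 + 1*1 + 0*20 + 0*4 + 0*0 = 1
  c_4 = 0*7 + 0*1 + 0*20 + 0*4 + 1*0 = 0
  c_5 = -2*7 + 0*1 + 1*20 + 0*4 + 0*0 = 6
Writing each c_i in base p = 3:
  c_1 = 1 = 1·3^0
  c_2 = 4 = 1·3^0 + 1·3^1
  c_3 = 1 = 1·3^0
  c_4 = 0
  c_5 = 6 = 0·3^0 + 2·3^1
λ_0 = (1, 1, 1, 0, 0)
λ_1 = (0, 1, 0, 0, 2)

((1, 1, 1, 0, 0), (0, 1, 0, 0, 2))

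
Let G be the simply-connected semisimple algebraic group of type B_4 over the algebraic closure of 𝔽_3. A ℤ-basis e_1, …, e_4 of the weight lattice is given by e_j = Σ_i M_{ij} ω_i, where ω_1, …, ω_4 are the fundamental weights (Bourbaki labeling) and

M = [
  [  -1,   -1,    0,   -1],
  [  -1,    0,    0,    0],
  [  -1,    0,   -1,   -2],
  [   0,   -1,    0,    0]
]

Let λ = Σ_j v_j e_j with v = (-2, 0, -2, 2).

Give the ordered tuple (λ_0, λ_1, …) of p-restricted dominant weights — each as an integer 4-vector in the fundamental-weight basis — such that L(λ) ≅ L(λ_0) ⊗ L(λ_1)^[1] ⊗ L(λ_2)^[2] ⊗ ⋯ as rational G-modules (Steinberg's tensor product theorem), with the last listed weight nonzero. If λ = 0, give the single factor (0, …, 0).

In the fundamental-weight basis, λ has coordinates c = M·v (v = (-2, 0, -2, 2)):
  c_1 = -1*-2 + -1*0 + 0*-2 + -1*2 = 0
  c_2 = -1*-2 + 0*0 + 0*-2 + 0*2 = 2
  c_3 = -1*-2 + 0*0 + -1*-2 + -2*2 = 0
  c_4 = 0*-2 + -1*0 + 0*-2 + 0*2 = 0
Base-3 expansion of each c_i:
  c_1 = 0
  c_2 = 2 = 2·3^0
  c_3 = 0
  c_4 = 0
Factor λ_0 = (0, 2, 0, 0)

((0, 2, 0, 0),)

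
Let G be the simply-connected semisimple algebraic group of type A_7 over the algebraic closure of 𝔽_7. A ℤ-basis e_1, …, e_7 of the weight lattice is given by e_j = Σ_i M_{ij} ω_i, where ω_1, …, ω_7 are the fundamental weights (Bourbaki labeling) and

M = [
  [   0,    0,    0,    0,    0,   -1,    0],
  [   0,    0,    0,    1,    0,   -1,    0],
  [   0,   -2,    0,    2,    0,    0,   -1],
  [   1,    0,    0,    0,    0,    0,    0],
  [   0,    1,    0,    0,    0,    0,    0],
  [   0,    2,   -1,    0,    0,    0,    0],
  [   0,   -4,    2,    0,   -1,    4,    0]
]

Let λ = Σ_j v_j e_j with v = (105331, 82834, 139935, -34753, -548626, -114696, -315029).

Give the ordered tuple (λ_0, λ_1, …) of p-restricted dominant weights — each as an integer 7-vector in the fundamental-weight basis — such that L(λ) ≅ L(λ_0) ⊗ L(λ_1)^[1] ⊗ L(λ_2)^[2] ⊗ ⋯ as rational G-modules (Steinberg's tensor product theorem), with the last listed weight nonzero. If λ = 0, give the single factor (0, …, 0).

In the fundamental-weight basis, λ has coordinates c = M·v (v = (105331, 82834, 139935, -34753, -548626, -114696, -315029)):
  c_1 = (0)·(105331) + (0)·(82834) + (0)·(139935) + (0)·(-34753) + (0)·(-548626) + (-1)·(-114696) + (0)·(-315029) = 114696
  c_2 = (0)·(105331) + (0)·(82834) + (0)·(139935) + (1)·(-34753) + (0)·(-548626) + (-1)·(-114696) + (0)·(-315029) = 79943
  c_3 = (0)·(105331) + (-2)·(82834) + (0)·(139935) + (2)·(-34753) + (0)·(-548626) + (0)·(-114696) + (-1)·(-315029) = 79855
  c_4 = (1)·(105331) + (0)·(82834) + (0)·(139935) + (0)·(-34753) + (0)·(-548626) + (0)·(-114696) + (0)·(-315029) = 105331
  c_5 = (0)·(105331) + (1)·(82834) + (0)·(139935) + (0)·(-34753) + (0)·(-548626) + (0)·(-114696) + (0)·(-315029) = 82834
  c_6 = (0)·(105331) + (2)·(82834) + (-1)·(139935) + (0)·(-34753) + (0)·(-548626) + (0)·(-114696) + (0)·(-315029) = 25733
  c_7 = (0)·(105331) + (-4)·(82834) + (2)·(139935) + (0)·(-34753) + (-1)·(-548626) + (4)·(-114696) + (0)·(-315029) = 38376
Base-7 expansion of each c_i:
  c_1 = 114696 = 1·7^0 + 5·7^1 + 2·7^2 + 5·7^3 + 5·7^4 + 6·7^5
  c_2 = 79943 = 3·7^0 + 3·7^1 + 0·7^2 + 2·7^3 + 5·7^4 + 4·7^5
  c_3 = 79855 = 6·7^0 + 4·7^1 + 5·7^2 + 1·7^3 + 5·7^4 + 4·7^5
  c_4 = 105331 = 2·7^0 + 4·7^1 + 0·7^2 + 6·7^3 + 1·7^4 + 6·7^5
  c_5 = 82834 = 3·7^0 + 3·7^1 + 3·7^2 + 3·7^3 + 6·7^4 + 4·7^5
  c_6 = 25733 = 1·7^0 + 1·7^1 + 0·7^2 + 5·7^3 + 3·7^4 + 1·7^5
  c_7 = 38376 = 2·7^0 + 1·7^1 + 6·7^2 + 6·7^3 + 1·7^4 + 2·7^5
λ_0 = (1, 3, 6, 2, 3, 1, 2)
λ_1 = (5, 3, 4, 4, 3, 1, 1)
λ_2 = (2, 0, 5, 0, 3, 0, 6)
λ_3 = (5, 2, 1, 6, 3, 5, 6)
λ_4 = (5, 5, 5, 1, 6, 3, 1)
λ_5 = (6, 4, 4, 6, 4, 1, 2)

((1, 3, 6, 2, 3, 1, 2), (5, 3, 4, 4, 3, 1, 1), (2, 0, 5, 0, 3, 0, 6), (5, 2, 1, 6, 3, 5, 6), (5, 5, 5, 1, 6, 3, 1), (6, 4, 4, 6, 4, 1, 2))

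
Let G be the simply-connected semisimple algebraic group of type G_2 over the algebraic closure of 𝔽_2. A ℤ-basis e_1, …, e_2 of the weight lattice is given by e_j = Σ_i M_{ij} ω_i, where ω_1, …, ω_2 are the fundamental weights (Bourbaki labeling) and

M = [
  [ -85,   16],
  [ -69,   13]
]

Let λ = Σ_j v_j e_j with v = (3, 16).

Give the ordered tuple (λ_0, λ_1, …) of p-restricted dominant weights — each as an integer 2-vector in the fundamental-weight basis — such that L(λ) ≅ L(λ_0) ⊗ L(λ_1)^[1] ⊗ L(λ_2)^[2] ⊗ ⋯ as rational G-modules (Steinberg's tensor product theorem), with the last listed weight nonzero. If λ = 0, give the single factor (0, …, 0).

In the fundamental-weight basis, λ has coordinates c = M·v (v = (3, 16)):
  c_1 = (-85)·(3) + 16·16 = 1
  c_2 = (-69)·(3) + 13·16 = 1
p = 2; digits c_i = Σ_j d_{ij}·2^j, 0 ≤ d_{ij} < 2:
  c_1 = 1 = 1·2^0
  c_2 = 1 = 1·2^0
λ_0 = (1, 1)

((1, 1),)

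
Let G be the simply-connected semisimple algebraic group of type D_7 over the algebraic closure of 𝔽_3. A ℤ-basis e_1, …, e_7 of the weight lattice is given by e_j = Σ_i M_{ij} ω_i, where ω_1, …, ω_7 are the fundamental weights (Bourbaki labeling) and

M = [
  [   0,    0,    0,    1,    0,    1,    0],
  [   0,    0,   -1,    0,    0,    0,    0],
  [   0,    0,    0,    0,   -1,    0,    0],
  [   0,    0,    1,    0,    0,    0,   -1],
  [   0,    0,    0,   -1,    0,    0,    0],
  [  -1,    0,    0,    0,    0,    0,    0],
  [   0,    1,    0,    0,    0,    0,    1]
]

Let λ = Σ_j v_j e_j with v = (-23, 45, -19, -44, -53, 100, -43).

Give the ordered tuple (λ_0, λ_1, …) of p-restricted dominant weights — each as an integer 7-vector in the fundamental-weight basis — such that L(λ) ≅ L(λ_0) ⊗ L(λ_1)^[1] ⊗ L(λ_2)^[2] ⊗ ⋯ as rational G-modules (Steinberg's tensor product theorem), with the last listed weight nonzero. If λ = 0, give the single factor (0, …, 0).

((2, 1, 2, 0, 2, 2, 2), (0, 0, 2, 2, 2, 1, 0), (0, 2, 2, 2, 1, 2, 0), (2, 0, 1, 0, 1, 0, 0))

ω-coordinates c = M·v, v = (-23, 45, -19, -44, -53, 100, -43):
  c_1 = 0*-23 + 0*45 + 0*-19 + 1*-44 + 0*-53 + 1*100 + 0*-43 = 56
  c_2 = 0*-23 + 0*45 + -1*-19 + 0*-44 + 0*-53 + 0*100 + 0*-43 = 19
  c_3 = 0*-23 + 0*45 + 0*-19 + 0*-44 + -1*-53 + 0*100 + 0*-43 = 53
  c_4 = 0*-23 + 0*45 + 1*-19 + 0*-44 + 0*-53 + 0*100 + -1*-43 = 24
  c_5 = 0*-23 + 0*45 + 0*-19 + -1*-44 + 0*-53 + 0*100 + 0*-43 = 44
  c_6 = -1*-23 + 0*45 + 0*-19 + 0*-44 + 0*-53 + 0*100 + 0*-43 = 23
  c_7 = 0*-23 + 1*45 + 0*-19 + 0*-44 + 0*-53 + 0*100 + 1*-43 = 2
Writing each c_i in base p = 3:
  c_1 = 56 = 2·3^0 + 0·3^1 + 0·3^2 + 2·3^3
  c_2 = 19 = 1·3^0 + 0·3^1 + 2·3^2
  c_3 = 53 = 2·3^0 + 2·3^1 + 2·3^2 + 1·3^3
  c_4 = 24 = 0·3^0 + 2·3^1 + 2·3^2
  c_5 = 44 = 2·3^0 + 2·3^1 + 1·3^2 + 1·3^3
  c_6 = 23 = 2·3^0 + 1·3^1 + 2·3^2
  c_7 = 2 = 2·3^0
λ_0 = (2, 1, 2, 0, 2, 2, 2)
λ_1 = (0, 0, 2, 2, 2, 1, 0)
λ_2 = (0, 2, 2, 2, 1, 2, 0)
λ_3 = (2, 0, 1, 0, 1, 0, 0)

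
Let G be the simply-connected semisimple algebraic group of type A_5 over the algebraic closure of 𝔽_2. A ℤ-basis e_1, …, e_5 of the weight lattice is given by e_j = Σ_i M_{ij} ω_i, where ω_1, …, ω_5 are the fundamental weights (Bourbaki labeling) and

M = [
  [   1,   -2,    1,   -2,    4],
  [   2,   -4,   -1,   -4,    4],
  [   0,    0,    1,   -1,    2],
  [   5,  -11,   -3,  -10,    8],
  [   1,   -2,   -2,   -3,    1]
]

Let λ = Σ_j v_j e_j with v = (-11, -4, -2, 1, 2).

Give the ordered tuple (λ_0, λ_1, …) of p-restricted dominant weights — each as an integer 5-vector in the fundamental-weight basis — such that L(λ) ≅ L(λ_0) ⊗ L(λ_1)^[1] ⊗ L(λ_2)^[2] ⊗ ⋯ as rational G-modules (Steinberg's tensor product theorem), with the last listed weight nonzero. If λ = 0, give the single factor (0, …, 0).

Change of basis e → ω: c = M·v where v = (-11, -4, -2, 1, 2):
  c_1 = (1)·(-11) + (-2)·(-4) + (1)·(-2) + (-2)·(1) + 4·2 = 1
  c_2 = (2)·(-11) + (-4)·(-4) + (-1)·(-2) + (-4)·(1) + 4·2 = 0
  c_3 = (0)·(-11) + (0)·(-4) + (1)·(-2) + (-1)·(1) + 2·2 = 1
  c_4 = (5)·(-11) + (-11)·(-4) + (-3)·(-2) + (-10)·(1) + 8·2 = 1
  c_5 = (1)·(-11) + (-2)·(-4) + (-2)·(-2) + (-3)·(1) + 1·2 = 0
Writing each c_i in base p = 2:
  c_1 = 1 = 1·2^0
  c_2 = 0
  c_3 = 1 = 1·2^0
  c_4 = 1 = 1·2^0
  c_5 = 0
λ_0 = (1, 0, 1, 1, 0)

((1, 0, 1, 1, 0),)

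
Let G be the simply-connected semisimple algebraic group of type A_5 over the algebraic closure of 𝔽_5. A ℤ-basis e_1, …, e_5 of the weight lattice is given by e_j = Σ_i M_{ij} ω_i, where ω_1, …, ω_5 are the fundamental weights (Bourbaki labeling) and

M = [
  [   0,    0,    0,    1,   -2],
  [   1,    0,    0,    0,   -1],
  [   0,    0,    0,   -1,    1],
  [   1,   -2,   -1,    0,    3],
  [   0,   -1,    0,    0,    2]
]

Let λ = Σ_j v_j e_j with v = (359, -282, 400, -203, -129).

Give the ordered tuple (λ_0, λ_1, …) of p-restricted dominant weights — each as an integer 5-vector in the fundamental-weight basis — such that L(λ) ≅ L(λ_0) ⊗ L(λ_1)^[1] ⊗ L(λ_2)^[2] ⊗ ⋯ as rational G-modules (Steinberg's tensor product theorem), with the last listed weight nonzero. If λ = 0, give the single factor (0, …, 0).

Compute c_i = Σ_j M_{ij} v_j with v = (359, -282, 400, -203, -129):
  c_1 = 0*359 + 0*-282 + 0*400 + 1*-203 + -2*-129 = 55
  c_2 = 1*359 + 0*-282 + 0*400 + 0*-203 + -1*-129 = 488
  c_3 = 0*359 + 0*-282 + 0*400 + -1*-203 + 1*-129 = 74
  c_4 = 1*359 + -2*-282 + -1*400 + 0*-203 + 3*-129 = 136
  c_5 = 0*359 + -1*-282 + 0*400 + 0*-203 + 2*-129 = 24
p = 5; digits c_i = Σ_j d_{ij}·5^j, 0 ≤ d_{ij} < 5:
  c_1 = 55 = 0·5^0 + 1·5^1 + 2·5^2
  c_2 = 488 = 3·5^0 + 2·5^1 + 4·5^2 + 3·5^3
  c_3 = 74 = 4·5^0 + 4·5^1 + 2·5^2
  c_4 = 136 = 1·5^0 + 2·5^1 + 0·5^2 + 1·5^3
  c_5 = 24 = 4·5^0 + 4·5^1
p-restricted factor λ_0 = (0, 3, 4, 1, 4)
p-restricted factor λ_1 = (1, 2, 4, 2, 4)
p-restricted factor λ_2 = (2, 4, 2, 0, 0)
p-restricted factor λ_3 = (0, 3, 0, 1, 0)

((0, 3, 4, 1, 4), (1, 2, 4, 2, 4), (2, 4, 2, 0, 0), (0, 3, 0, 1, 0))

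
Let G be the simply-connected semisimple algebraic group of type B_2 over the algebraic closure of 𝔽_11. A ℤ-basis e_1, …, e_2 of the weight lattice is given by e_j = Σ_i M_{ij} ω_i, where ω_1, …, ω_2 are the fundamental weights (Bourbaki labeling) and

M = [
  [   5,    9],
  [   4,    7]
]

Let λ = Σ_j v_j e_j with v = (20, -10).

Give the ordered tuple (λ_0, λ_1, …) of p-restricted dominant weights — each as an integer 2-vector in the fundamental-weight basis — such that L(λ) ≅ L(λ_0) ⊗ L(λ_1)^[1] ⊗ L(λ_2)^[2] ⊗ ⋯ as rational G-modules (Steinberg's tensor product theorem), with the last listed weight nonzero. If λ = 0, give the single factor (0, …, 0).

((10, 10),)

In the fundamental-weight basis, λ has coordinates c = M·v (v = (20, -10)):
  c_1 = 5·20 + (9)·(-10) = 10
  c_2 = 4·20 + (7)·(-10) = 10
Writing each c_i in base p = 11:
  c_1 = 10 = 10·11^0
  c_2 = 10 = 10·11^0
Factor λ_0 = (10, 10)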